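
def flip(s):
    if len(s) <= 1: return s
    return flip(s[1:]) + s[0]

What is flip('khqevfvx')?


flip('khqevfvx') = flip('hqevfvx') + 'k'
flip('hqevfvx') = flip('qevfvx') + 'h'
flip('qevfvx') = flip('evfvx') + 'q'
flip('evfvx') = flip('vfvx') + 'e'
flip('vfvx') = flip('fvx') + 'v'
flip('fvx') = flip('vx') + 'f'
flip('vx') = flip('x') + 'v'
flip('x') = 'x'  (base case)
Concatenating: 'x' + 'v' + 'f' + 'v' + 'e' + 'q' + 'h' + 'k' = 'xvfveqhk'

xvfveqhk


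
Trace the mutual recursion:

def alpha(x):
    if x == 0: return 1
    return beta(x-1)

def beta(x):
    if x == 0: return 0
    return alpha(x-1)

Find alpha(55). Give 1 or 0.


alpha(55) = beta(54)
beta(54) = alpha(53)
alpha(53) = beta(52)
beta(52) = alpha(51)
alpha(51) = beta(50)
beta(50) = alpha(49)
alpha(49) = beta(48)
beta(48) = alpha(47)
alpha(47) = beta(46)
beta(46) = alpha(45)
alpha(45) = beta(44)
beta(44) = alpha(43)
alpha(43) = beta(42)
beta(42) = alpha(41)
alpha(41) = beta(40)
beta(40) = alpha(39)
alpha(39) = beta(38)
beta(38) = alpha(37)
alpha(37) = beta(36)
beta(36) = alpha(35)
alpha(35) = beta(34)
beta(34) = alpha(33)
alpha(33) = beta(32)
beta(32) = alpha(31)
alpha(31) = beta(30)
beta(30) = alpha(29)
alpha(29) = beta(28)
beta(28) = alpha(27)
alpha(27) = beta(26)
beta(26) = alpha(25)
alpha(25) = beta(24)
beta(24) = alpha(23)
alpha(23) = beta(22)
beta(22) = alpha(21)
alpha(21) = beta(20)
beta(20) = alpha(19)
alpha(19) = beta(18)
beta(18) = alpha(17)
alpha(17) = beta(16)
beta(16) = alpha(15)
alpha(15) = beta(14)
beta(14) = alpha(13)
alpha(13) = beta(12)
beta(12) = alpha(11)
alpha(11) = beta(10)
beta(10) = alpha(9)
alpha(9) = beta(8)
beta(8) = alpha(7)
alpha(7) = beta(6)
beta(6) = alpha(5)
alpha(5) = beta(4)
beta(4) = alpha(3)
alpha(3) = beta(2)
beta(2) = alpha(1)
alpha(1) = beta(0)
beta(0) = 0  (base case)
Result: 0

0


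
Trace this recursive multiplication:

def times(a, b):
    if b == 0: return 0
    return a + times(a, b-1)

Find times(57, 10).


times(57, 10) = 57 + times(57, 9)
times(57, 9) = 57 + times(57, 8)
times(57, 8) = 57 + times(57, 7)
times(57, 7) = 57 + times(57, 6)
times(57, 6) = 57 + times(57, 5)
times(57, 5) = 57 + times(57, 4)
times(57, 4) = 57 + times(57, 3)
times(57, 3) = 57 + times(57, 2)
times(57, 2) = 57 + times(57, 1)
times(57, 1) = 57 + times(57, 0)
times(57, 0) = 0  (base case)
Total: 57 + 57 + 57 + 57 + 57 + 57 + 57 + 57 + 57 + 57 + 0 = 570

570


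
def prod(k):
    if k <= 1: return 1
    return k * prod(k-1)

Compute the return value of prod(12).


prod(12)
= 12 * prod(11)
= 12 * 11 * prod(10)
= 12 * 11 * 10 * prod(9)
= 12 * 11 * 10 * 9 * prod(8)
= 12 * 11 * 10 * 9 * 8 * prod(7)
= 12 * 11 * 10 * 9 * 8 * 7 * prod(6)
= 12 * 11 * 10 * 9 * 8 * 7 * 6 * prod(5)
= 12 * 11 * 10 * 9 * 8 * 7 * 6 * 5 * prod(4)
= 12 * 11 * 10 * 9 * 8 * 7 * 6 * 5 * 4 * prod(3)
= 12 * 11 * 10 * 9 * 8 * 7 * 6 * 5 * 4 * 3 * prod(2)
= 12 * 11 * 10 * 9 * 8 * 7 * 6 * 5 * 4 * 3 * 2 * prod(1)
= 12 * 11 * 10 * 9 * 8 * 7 * 6 * 5 * 4 * 3 * 2 * 1
= 479001600

479001600


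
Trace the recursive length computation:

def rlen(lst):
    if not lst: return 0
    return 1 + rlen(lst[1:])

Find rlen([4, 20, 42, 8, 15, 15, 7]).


rlen([4, 20, 42, 8, 15, 15, 7]) = 1 + rlen([20, 42, 8, 15, 15, 7])
rlen([20, 42, 8, 15, 15, 7]) = 1 + rlen([42, 8, 15, 15, 7])
rlen([42, 8, 15, 15, 7]) = 1 + rlen([8, 15, 15, 7])
rlen([8, 15, 15, 7]) = 1 + rlen([15, 15, 7])
rlen([15, 15, 7]) = 1 + rlen([15, 7])
rlen([15, 7]) = 1 + rlen([7])
rlen([7]) = 1 + rlen([])
rlen([]) = 0  (base case)
Unwinding: 1 + 1 + 1 + 1 + 1 + 1 + 1 + 0 = 7

7


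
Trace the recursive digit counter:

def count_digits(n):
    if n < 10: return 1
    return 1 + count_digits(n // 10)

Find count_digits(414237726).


count_digits(414237726) = 1 + count_digits(41423772)
count_digits(41423772) = 1 + count_digits(4142377)
count_digits(4142377) = 1 + count_digits(414237)
count_digits(414237) = 1 + count_digits(41423)
count_digits(41423) = 1 + count_digits(4142)
count_digits(4142) = 1 + count_digits(414)
count_digits(414) = 1 + count_digits(41)
count_digits(41) = 1 + count_digits(4)
count_digits(4) = 1  (base case: 4 < 10)
Unwinding: 1 + 1 + 1 + 1 + 1 + 1 + 1 + 1 + 1 = 9

9


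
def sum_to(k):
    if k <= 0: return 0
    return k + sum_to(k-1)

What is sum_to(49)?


sum_to(49)
= 49 + 48 + 47 + 46 + 45 + 44 + 43 + 42 + 41 + 40 + 39 + 38 + 37 + 36 + 35 + 34 + 33 + 32 + 31 + 30 + 29 + 28 + 27 + 26 + 25 + 24 + 23 + 22 + 21 + 20 + 19 + 18 + 17 + 16 + 15 + 14 + 13 + 12 + 11 + 10 + 9 + 8 + 7 + 6 + 5 + 4 + 3 + 2 + 1 + sum_to(0)
= 49 + 48 + 47 + 46 + 45 + 44 + 43 + 42 + 41 + 40 + 39 + 38 + 37 + 36 + 35 + 34 + 33 + 32 + 31 + 30 + 29 + 28 + 27 + 26 + 25 + 24 + 23 + 22 + 21 + 20 + 19 + 18 + 17 + 16 + 15 + 14 + 13 + 12 + 11 + 10 + 9 + 8 + 7 + 6 + 5 + 4 + 3 + 2 + 1 + 0
= 1225

1225


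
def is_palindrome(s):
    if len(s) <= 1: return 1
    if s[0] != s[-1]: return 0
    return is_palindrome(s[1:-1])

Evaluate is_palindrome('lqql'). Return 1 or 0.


is_palindrome('lqql'): s[0]='l' == s[-1]='l' -> check is_palindrome('qq')
is_palindrome('qq'): s[0]='q' == s[-1]='q' -> check is_palindrome('')
is_palindrome(''): len <= 1 -> return 1  (base case)
Result: 1 (palindrome)

1


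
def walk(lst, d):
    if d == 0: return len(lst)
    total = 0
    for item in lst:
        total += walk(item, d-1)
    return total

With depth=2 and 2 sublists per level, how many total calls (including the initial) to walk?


At depth 0 (root): 1 call
At depth 1: each of 1 parents calls walk on 2 children = 2 calls
At depth 2: each of 2 parents calls walk on 2 children = 4 calls
Total: 1 + 2 + 4 = 7

7


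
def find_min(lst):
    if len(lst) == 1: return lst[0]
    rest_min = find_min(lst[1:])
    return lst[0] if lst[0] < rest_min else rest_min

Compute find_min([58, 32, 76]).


find_min([58, 32, 76]): compare 58 with find_min([32, 76])
find_min([32, 76]): compare 32 with find_min([76])
find_min([76]) = 76  (base case)
Compare 32 with 76 -> 32
Compare 58 with 32 -> 32

32


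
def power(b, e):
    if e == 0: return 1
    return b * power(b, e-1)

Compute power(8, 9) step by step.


power(8, 9)
= 8 * power(8, 8)
= 8 * 8 * power(8, 7)
= 8 * 8 * 8 * power(8, 6)
= 8 * 8 * 8 * 8 * power(8, 5)
= 8 * 8 * 8 * 8 * 8 * power(8, 4)
= 8 * 8 * 8 * 8 * 8 * 8 * power(8, 3)
= 8 * 8 * 8 * 8 * 8 * 8 * 8 * power(8, 2)
= 8 * 8 * 8 * 8 * 8 * 8 * 8 * 8 * power(8, 1)
= 8 * 8 * 8 * 8 * 8 * 8 * 8 * 8 * 8 * power(8, 0)
= 8 * 8 * 8 * 8 * 8 * 8 * 8 * 8 * 8 * 1
= 134217728

134217728


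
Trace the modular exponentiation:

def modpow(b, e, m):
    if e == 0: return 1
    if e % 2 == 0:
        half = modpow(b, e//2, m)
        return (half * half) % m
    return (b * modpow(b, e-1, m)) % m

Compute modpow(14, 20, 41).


modpow(14, 20, 41): e is even, compute modpow(14, 10, 41)
  modpow(14, 10, 41): e is even, compute modpow(14, 5, 41)
    modpow(14, 5, 41): e is odd, compute modpow(14, 4, 41)
      modpow(14, 4, 41): e is even, compute modpow(14, 2, 41)
        modpow(14, 2, 41): e is even, compute modpow(14, 1, 41)
          modpow(14, 1, 41): e is odd, compute modpow(14, 0, 41)
          modpow(14, 0, 41) = 1
          (14 * 1) % 41 = 14
        half=14, (14*14) % 41 = 32
      half=32, (32*32) % 41 = 40
    (14 * 40) % 41 = 27
  half=27, (27*27) % 41 = 32
half=32, (32*32) % 41 = 40

40


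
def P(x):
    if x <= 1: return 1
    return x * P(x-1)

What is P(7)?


P(7)
= 7 * P(6)
= 7 * 6 * P(5)
= 7 * 6 * 5 * P(4)
= 7 * 6 * 5 * 4 * P(3)
= 7 * 6 * 5 * 4 * 3 * P(2)
= 7 * 6 * 5 * 4 * 3 * 2 * P(1)
= 7 * 6 * 5 * 4 * 3 * 2 * 1
= 5040

5040


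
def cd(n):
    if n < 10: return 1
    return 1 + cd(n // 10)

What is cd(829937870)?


cd(829937870) = 1 + cd(82993787)
cd(82993787) = 1 + cd(8299378)
cd(8299378) = 1 + cd(829937)
cd(829937) = 1 + cd(82993)
cd(82993) = 1 + cd(8299)
cd(8299) = 1 + cd(829)
cd(829) = 1 + cd(82)
cd(82) = 1 + cd(8)
cd(8) = 1  (base case: 8 < 10)
Unwinding: 1 + 1 + 1 + 1 + 1 + 1 + 1 + 1 + 1 = 9

9


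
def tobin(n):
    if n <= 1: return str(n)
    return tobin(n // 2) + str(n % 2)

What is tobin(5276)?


tobin(5276) = tobin(2638) + '0'
tobin(2638) = tobin(1319) + '0'
tobin(1319) = tobin(659) + '1'
tobin(659) = tobin(329) + '1'
tobin(329) = tobin(164) + '1'
tobin(164) = tobin(82) + '0'
tobin(82) = tobin(41) + '0'
tobin(41) = tobin(20) + '1'
tobin(20) = tobin(10) + '0'
tobin(10) = tobin(5) + '0'
tobin(5) = tobin(2) + '1'
tobin(2) = tobin(1) + '0'
tobin(1) = '1'  (base case)
Concatenating: '1' + '0' + '1' + '0' + '0' + '1' + '0' + '0' + '1' + '1' + '1' + '0' + '0' = '1010010011100'

1010010011100


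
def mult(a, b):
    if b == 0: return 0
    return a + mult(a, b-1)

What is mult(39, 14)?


mult(39, 14) = 39 + mult(39, 13)
mult(39, 13) = 39 + mult(39, 12)
mult(39, 12) = 39 + mult(39, 11)
mult(39, 11) = 39 + mult(39, 10)
mult(39, 10) = 39 + mult(39, 9)
mult(39, 9) = 39 + mult(39, 8)
mult(39, 8) = 39 + mult(39, 7)
mult(39, 7) = 39 + mult(39, 6)
mult(39, 6) = 39 + mult(39, 5)
mult(39, 5) = 39 + mult(39, 4)
mult(39, 4) = 39 + mult(39, 3)
mult(39, 3) = 39 + mult(39, 2)
mult(39, 2) = 39 + mult(39, 1)
mult(39, 1) = 39 + mult(39, 0)
mult(39, 0) = 0  (base case)
Total: 39 + 39 + 39 + 39 + 39 + 39 + 39 + 39 + 39 + 39 + 39 + 39 + 39 + 39 + 0 = 546

546


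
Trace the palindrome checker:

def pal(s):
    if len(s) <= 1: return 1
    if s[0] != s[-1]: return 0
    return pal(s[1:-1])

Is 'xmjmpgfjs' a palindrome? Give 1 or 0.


pal('xmjmpgfjs'): s[0]='x' != s[-1]='s' -> return 0
Result: 0 (not a palindrome)

0


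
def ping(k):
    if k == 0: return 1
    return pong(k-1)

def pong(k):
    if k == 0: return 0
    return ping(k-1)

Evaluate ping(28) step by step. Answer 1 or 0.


ping(28) = pong(27)
pong(27) = ping(26)
ping(26) = pong(25)
pong(25) = ping(24)
ping(24) = pong(23)
pong(23) = ping(22)
ping(22) = pong(21)
pong(21) = ping(20)
ping(20) = pong(19)
pong(19) = ping(18)
ping(18) = pong(17)
pong(17) = ping(16)
ping(16) = pong(15)
pong(15) = ping(14)
ping(14) = pong(13)
pong(13) = ping(12)
ping(12) = pong(11)
pong(11) = ping(10)
ping(10) = pong(9)
pong(9) = ping(8)
ping(8) = pong(7)
pong(7) = ping(6)
ping(6) = pong(5)
pong(5) = ping(4)
ping(4) = pong(3)
pong(3) = ping(2)
ping(2) = pong(1)
pong(1) = ping(0)
ping(0) = 1  (base case)
Result: 1

1


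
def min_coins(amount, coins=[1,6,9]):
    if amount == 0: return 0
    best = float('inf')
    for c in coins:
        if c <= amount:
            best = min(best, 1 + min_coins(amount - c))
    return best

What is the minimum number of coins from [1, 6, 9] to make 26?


Building up with DP:
min_coins(0) = 0
min_coins(1) = min(1+min_coins(0)=1+0=1) = 1
min_coins(2) = min(1+min_coins(1)=1+1=2) = 2
min_coins(3) = min(1+min_coins(2)=1+2=3) = 3
min_coins(4) = min(1+min_coins(3)=1+3=4) = 4
min_coins(5) = min(1+min_coins(4)=1+4=5) = 5
min_coins(6) = min(1+min_coins(5)=1+5=6, 1+min_coins(0)=1+0=1) = 1
min_coins(7) = min(1+min_coins(6)=1+1=2, 1+min_coins(1)=1+1=2) = 2
min_coins(8) = min(1+min_coins(7)=1+2=3, 1+min_coins(2)=1+2=3) = 3
min_coins(9) = min(1+min_coins(8)=1+3=4, 1+min_coins(3)=1+3=4, 1+min_coins(0)=1+0=1) = 1
min_coins(10) = min(1+min_coins(9)=1+1=2, 1+min_coins(4)=1+4=5, 1+min_coins(1)=1+1=2) = 2
min_coins(11) = min(1+min_coins(10)=1+2=3, 1+min_coins(5)=1+5=6, 1+min_coins(2)=1+2=3) = 3
min_coins(12) = min(1+min_coins(11)=1+3=4, 1+min_coins(6)=1+1=2, 1+min_coins(3)=1+3=4) = 2
min_coins(13) = min(1+min_coins(12)=1+2=3, 1+min_coins(7)=1+2=3, 1+min_coins(4)=1+4=5) = 3
min_coins(14) = min(1+min_coins(13)=1+3=4, 1+min_coins(8)=1+3=4, 1+min_coins(5)=1+5=6) = 4
min_coins(15) = min(1+min_coins(14)=1+4=5, 1+min_coins(9)=1+1=2, 1+min_coins(6)=1+1=2) = 2
min_coins(16) = min(1+min_coins(15)=1+2=3, 1+min_coins(10)=1+2=3, 1+min_coins(7)=1+2=3) = 3
min_coins(17) = min(1+min_coins(16)=1+3=4, 1+min_coins(11)=1+3=4, 1+min_coins(8)=1+3=4) = 4
min_coins(18) = min(1+min_coins(17)=1+4=5, 1+min_coins(12)=1+2=3, 1+min_coins(9)=1+1=2) = 2
min_coins(19) = min(1+min_coins(18)=1+2=3, 1+min_coins(13)=1+3=4, 1+min_coins(10)=1+2=3) = 3
min_coins(20) = min(1+min_coins(19)=1+3=4, 1+min_coins(14)=1+4=5, 1+min_coins(11)=1+3=4) = 4
min_coins(21) = min(1+min_coins(20)=1+4=5, 1+min_coins(15)=1+2=3, 1+min_coins(12)=1+2=3) = 3
min_coins(22) = min(1+min_coins(21)=1+3=4, 1+min_coins(16)=1+3=4, 1+min_coins(13)=1+3=4) = 4
min_coins(23) = min(1+min_coins(22)=1+4=5, 1+min_coins(17)=1+4=5, 1+min_coins(14)=1+4=5) = 5
min_coins(24) = min(1+min_coins(23)=1+5=6, 1+min_coins(18)=1+2=3, 1+min_coins(15)=1+2=3) = 3
min_coins(25) = min(1+min_coins(24)=1+3=4, 1+min_coins(19)=1+3=4, 1+min_coins(16)=1+3=4) = 4
min_coins(26) = min(1+min_coins(25)=1+4=5, 1+min_coins(20)=1+4=5, 1+min_coins(17)=1+4=5) = 5

5


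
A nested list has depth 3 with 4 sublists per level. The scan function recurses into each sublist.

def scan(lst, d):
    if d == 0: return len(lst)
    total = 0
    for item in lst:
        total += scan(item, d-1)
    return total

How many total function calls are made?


At depth 0 (root): 1 call
At depth 1: each of 1 parents calls scan on 4 children = 4 calls
At depth 2: each of 4 parents calls scan on 4 children = 16 calls
At depth 3: each of 16 parents calls scan on 4 children = 64 calls
Total: 1 + 4 + 16 + 64 = 85

85


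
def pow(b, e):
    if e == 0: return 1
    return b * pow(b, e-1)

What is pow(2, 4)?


pow(2, 4)
= 2 * pow(2, 3)
= 2 * 2 * pow(2, 2)
= 2 * 2 * 2 * pow(2, 1)
= 2 * 2 * 2 * 2 * pow(2, 0)
= 2 * 2 * 2 * 2 * 1
= 16

16


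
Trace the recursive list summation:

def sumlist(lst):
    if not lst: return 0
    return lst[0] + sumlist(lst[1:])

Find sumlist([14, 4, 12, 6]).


sumlist([14, 4, 12, 6]) = 14 + sumlist([4, 12, 6])
sumlist([4, 12, 6]) = 4 + sumlist([12, 6])
sumlist([12, 6]) = 12 + sumlist([6])
sumlist([6]) = 6 + sumlist([])
sumlist([]) = 0  (base case)
Total: 14 + 4 + 12 + 6 + 0 = 36

36


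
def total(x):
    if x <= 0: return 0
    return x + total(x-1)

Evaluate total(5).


total(5)
= 5 + 4 + 3 + 2 + 1 + total(0)
= 5 + 4 + 3 + 2 + 1 + 0
= 15

15


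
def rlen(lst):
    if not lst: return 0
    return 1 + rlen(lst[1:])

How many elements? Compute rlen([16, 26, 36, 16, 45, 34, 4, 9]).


rlen([16, 26, 36, 16, 45, 34, 4, 9]) = 1 + rlen([26, 36, 16, 45, 34, 4, 9])
rlen([26, 36, 16, 45, 34, 4, 9]) = 1 + rlen([36, 16, 45, 34, 4, 9])
rlen([36, 16, 45, 34, 4, 9]) = 1 + rlen([16, 45, 34, 4, 9])
rlen([16, 45, 34, 4, 9]) = 1 + rlen([45, 34, 4, 9])
rlen([45, 34, 4, 9]) = 1 + rlen([34, 4, 9])
rlen([34, 4, 9]) = 1 + rlen([4, 9])
rlen([4, 9]) = 1 + rlen([9])
rlen([9]) = 1 + rlen([])
rlen([]) = 0  (base case)
Unwinding: 1 + 1 + 1 + 1 + 1 + 1 + 1 + 1 + 0 = 8

8


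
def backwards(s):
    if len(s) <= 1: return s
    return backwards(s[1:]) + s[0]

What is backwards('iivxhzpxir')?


backwards('iivxhzpxir') = backwards('ivxhzpxir') + 'i'
backwards('ivxhzpxir') = backwards('vxhzpxir') + 'i'
backwards('vxhzpxir') = backwards('xhzpxir') + 'v'
backwards('xhzpxir') = backwards('hzpxir') + 'x'
backwards('hzpxir') = backwards('zpxir') + 'h'
backwards('zpxir') = backwards('pxir') + 'z'
backwards('pxir') = backwards('xir') + 'p'
backwards('xir') = backwards('ir') + 'x'
backwards('ir') = backwards('r') + 'i'
backwards('r') = 'r'  (base case)
Concatenating: 'r' + 'i' + 'x' + 'p' + 'z' + 'h' + 'x' + 'v' + 'i' + 'i' = 'rixpzhxvii'

rixpzhxvii


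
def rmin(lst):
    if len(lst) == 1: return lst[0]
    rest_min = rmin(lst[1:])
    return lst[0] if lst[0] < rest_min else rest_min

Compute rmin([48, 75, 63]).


rmin([48, 75, 63]): compare 48 with rmin([75, 63])
rmin([75, 63]): compare 75 with rmin([63])
rmin([63]) = 63  (base case)
Compare 75 with 63 -> 63
Compare 48 with 63 -> 48

48


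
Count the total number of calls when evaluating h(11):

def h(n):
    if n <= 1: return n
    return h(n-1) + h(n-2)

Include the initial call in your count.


Let C(n) = total calls for h(n)
C(0) = 1, C(1) = 1
C(2) = 1 + C(1) + C(0) = 1 + 1 + 1 = 3
C(3) = 1 + C(2) + C(1) = 1 + 3 + 1 = 5
C(4) = 1 + C(3) + C(2) = 1 + 5 + 3 = 9
C(5) = 1 + C(4) + C(3) = 1 + 9 + 5 = 15
C(6) = 1 + C(5) + C(4) = 1 + 15 + 9 = 25
C(7) = 1 + C(6) + C(5) = 1 + 25 + 15 = 41
C(8) = 1 + C(7) + C(6) = 1 + 41 + 25 = 67
C(9) = 1 + C(8) + C(7) = 1 + 67 + 41 = 109
C(10) = 1 + C(9) + C(8) = 1 + 109 + 67 = 177
C(11) = 1 + C(10) + C(9) = 1 + 177 + 109 = 287

287


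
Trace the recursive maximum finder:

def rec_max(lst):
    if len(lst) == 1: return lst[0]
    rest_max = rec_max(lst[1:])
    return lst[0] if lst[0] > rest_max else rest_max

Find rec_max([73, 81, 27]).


rec_max([73, 81, 27]): compare 73 with rec_max([81, 27])
rec_max([81, 27]): compare 81 with rec_max([27])
rec_max([27]) = 27  (base case)
Compare 81 with 27 -> 81
Compare 73 with 81 -> 81

81


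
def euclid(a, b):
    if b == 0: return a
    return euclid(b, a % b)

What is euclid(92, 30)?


euclid(92, 30) = euclid(30, 2)
euclid(30, 2) = euclid(2, 0)
euclid(2, 0) = 2  (base case)

2


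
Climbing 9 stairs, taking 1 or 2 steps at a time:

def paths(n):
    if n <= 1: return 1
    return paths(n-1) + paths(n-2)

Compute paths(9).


Building up from base cases:
paths(0) = 1
paths(1) = 1
paths(2) = paths(1) + paths(0) = 1 + 1 = 2
paths(3) = paths(2) + paths(1) = 2 + 1 = 3
paths(4) = paths(3) + paths(2) = 3 + 2 = 5
paths(5) = paths(4) + paths(3) = 5 + 3 = 8
paths(6) = paths(5) + paths(4) = 8 + 5 = 13
paths(7) = paths(6) + paths(5) = 13 + 8 = 21
paths(8) = paths(7) + paths(6) = 21 + 13 = 34
paths(9) = paths(8) + paths(7) = 34 + 21 = 55

55


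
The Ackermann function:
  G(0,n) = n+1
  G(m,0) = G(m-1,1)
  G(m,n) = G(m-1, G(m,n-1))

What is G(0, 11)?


G(0, 11) = 12
Result: G(0, 11) = 12

12


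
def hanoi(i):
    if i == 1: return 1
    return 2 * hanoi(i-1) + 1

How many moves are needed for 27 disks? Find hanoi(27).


hanoi(27) = 2 * hanoi(26) + 1
hanoi(26) = 2 * hanoi(25) + 1
hanoi(25) = 2 * hanoi(24) + 1
hanoi(24) = 2 * hanoi(23) + 1
hanoi(23) = 2 * hanoi(22) + 1
hanoi(22) = 2 * hanoi(21) + 1
hanoi(21) = 2 * hanoi(20) + 1
hanoi(20) = 2 * hanoi(19) + 1
hanoi(19) = 2 * hanoi(18) + 1
hanoi(18) = 2 * hanoi(17) + 1
hanoi(17) = 2 * hanoi(16) + 1
hanoi(16) = 2 * hanoi(15) + 1
hanoi(15) = 2 * hanoi(14) + 1
hanoi(14) = 2 * hanoi(13) + 1
hanoi(13) = 2 * hanoi(12) + 1
hanoi(12) = 2 * hanoi(11) + 1
hanoi(11) = 2 * hanoi(10) + 1
hanoi(10) = 2 * hanoi(9) + 1
hanoi(9) = 2 * hanoi(8) + 1
hanoi(8) = 2 * hanoi(7) + 1
hanoi(7) = 2 * hanoi(6) + 1
hanoi(6) = 2 * hanoi(5) + 1
hanoi(5) = 2 * hanoi(4) + 1
hanoi(4) = 2 * hanoi(3) + 1
hanoi(3) = 2 * hanoi(2) + 1
hanoi(2) = 2 * hanoi(1) + 1
hanoi(1) = 1  (base case)
hanoi(2) = 2 * 1 + 1 = 3
hanoi(3) = 2 * 3 + 1 = 7
hanoi(4) = 2 * 7 + 1 = 15
hanoi(5) = 2 * 15 + 1 = 31
hanoi(6) = 2 * 31 + 1 = 63
hanoi(7) = 2 * 63 + 1 = 127
hanoi(8) = 2 * 127 + 1 = 255
hanoi(9) = 2 * 255 + 1 = 511
hanoi(10) = 2 * 511 + 1 = 1023
hanoi(11) = 2 * 1023 + 1 = 2047
hanoi(12) = 2 * 2047 + 1 = 4095
hanoi(13) = 2 * 4095 + 1 = 8191
hanoi(14) = 2 * 8191 + 1 = 16383
hanoi(15) = 2 * 16383 + 1 = 32767
hanoi(16) = 2 * 32767 + 1 = 65535
hanoi(17) = 2 * 65535 + 1 = 131071
hanoi(18) = 2 * 131071 + 1 = 262143
hanoi(19) = 2 * 262143 + 1 = 524287
hanoi(20) = 2 * 524287 + 1 = 1048575
hanoi(21) = 2 * 1048575 + 1 = 2097151
hanoi(22) = 2 * 2097151 + 1 = 4194303
hanoi(23) = 2 * 4194303 + 1 = 8388607
hanoi(24) = 2 * 8388607 + 1 = 16777215
hanoi(25) = 2 * 16777215 + 1 = 33554431
hanoi(26) = 2 * 33554431 + 1 = 67108863
hanoi(27) = 2 * 67108863 + 1 = 134217727

134217727


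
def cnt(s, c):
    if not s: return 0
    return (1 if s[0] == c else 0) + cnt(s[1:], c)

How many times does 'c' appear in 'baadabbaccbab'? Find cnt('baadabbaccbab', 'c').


s[0]='b' != 'c' -> 0
s[0]='a' != 'c' -> 0
s[0]='a' != 'c' -> 0
s[0]='d' != 'c' -> 0
s[0]='a' != 'c' -> 0
s[0]='b' != 'c' -> 0
s[0]='b' != 'c' -> 0
s[0]='a' != 'c' -> 0
s[0]='c' == 'c' -> 1
s[0]='c' == 'c' -> 1
s[0]='b' != 'c' -> 0
s[0]='a' != 'c' -> 0
s[0]='b' != 'c' -> 0
Sum: 0 + 0 + 0 + 0 + 0 + 0 + 0 + 0 + 1 + 1 + 0 + 0 + 0 = 2

2


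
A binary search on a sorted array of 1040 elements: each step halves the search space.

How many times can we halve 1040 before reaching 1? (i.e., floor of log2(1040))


1040 / 2 = 520
520 / 2 = 260
260 / 2 = 130
130 / 2 = 65
65 / 2 = 32
32 / 2 = 16
16 / 2 = 8
8 / 2 = 4
4 / 2 = 2
2 / 2 = 1
Reached 1 after 10 halvings

10


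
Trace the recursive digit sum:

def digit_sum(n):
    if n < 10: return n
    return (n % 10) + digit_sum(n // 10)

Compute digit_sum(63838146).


digit_sum(63838146) = 6 + digit_sum(6383814)
digit_sum(6383814) = 4 + digit_sum(638381)
digit_sum(638381) = 1 + digit_sum(63838)
digit_sum(63838) = 8 + digit_sum(6383)
digit_sum(6383) = 3 + digit_sum(638)
digit_sum(638) = 8 + digit_sum(63)
digit_sum(63) = 3 + digit_sum(6)
digit_sum(6) = 6  (base case)
Total: 6 + 4 + 1 + 8 + 3 + 8 + 3 + 6 = 39

39


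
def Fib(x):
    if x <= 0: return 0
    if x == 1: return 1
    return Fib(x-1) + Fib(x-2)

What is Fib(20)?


Computing Fib(20) bottom-up:
Fib(0) = 0
Fib(1) = 1
Fib(2) = Fib(1) + Fib(0) = 1 + 0 = 1
Fib(3) = Fib(2) + Fib(1) = 1 + 1 = 2
Fib(4) = Fib(3) + Fib(2) = 2 + 1 = 3
Fib(5) = Fib(4) + Fib(3) = 3 + 2 = 5
Fib(6) = Fib(5) + Fib(4) = 5 + 3 = 8
Fib(7) = Fib(6) + Fib(5) = 8 + 5 = 13
Fib(8) = Fib(7) + Fib(6) = 13 + 8 = 21
Fib(9) = Fib(8) + Fib(7) = 21 + 13 = 34
Fib(10) = Fib(9) + Fib(8) = 34 + 21 = 55
Fib(11) = Fib(10) + Fib(9) = 55 + 34 = 89
Fib(12) = Fib(11) + Fib(10) = 89 + 55 = 144
Fib(13) = Fib(12) + Fib(11) = 144 + 89 = 233
Fib(14) = Fib(13) + Fib(12) = 233 + 144 = 377
Fib(15) = Fib(14) + Fib(13) = 377 + 233 = 610
Fib(16) = Fib(15) + Fib(14) = 610 + 377 = 987
Fib(17) = Fib(16) + Fib(15) = 987 + 610 = 1597
Fib(18) = Fib(17) + Fib(16) = 1597 + 987 = 2584
Fib(19) = Fib(18) + Fib(17) = 2584 + 1597 = 4181
Fib(20) = Fib(19) + Fib(18) = 4181 + 2584 = 6765

6765


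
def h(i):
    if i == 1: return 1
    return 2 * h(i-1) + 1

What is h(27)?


h(27) = 2 * h(26) + 1
h(26) = 2 * h(25) + 1
h(25) = 2 * h(24) + 1
h(24) = 2 * h(23) + 1
h(23) = 2 * h(22) + 1
h(22) = 2 * h(21) + 1
h(21) = 2 * h(20) + 1
h(20) = 2 * h(19) + 1
h(19) = 2 * h(18) + 1
h(18) = 2 * h(17) + 1
h(17) = 2 * h(16) + 1
h(16) = 2 * h(15) + 1
h(15) = 2 * h(14) + 1
h(14) = 2 * h(13) + 1
h(13) = 2 * h(12) + 1
h(12) = 2 * h(11) + 1
h(11) = 2 * h(10) + 1
h(10) = 2 * h(9) + 1
h(9) = 2 * h(8) + 1
h(8) = 2 * h(7) + 1
h(7) = 2 * h(6) + 1
h(6) = 2 * h(5) + 1
h(5) = 2 * h(4) + 1
h(4) = 2 * h(3) + 1
h(3) = 2 * h(2) + 1
h(2) = 2 * h(1) + 1
h(1) = 1  (base case)
h(2) = 2 * 1 + 1 = 3
h(3) = 2 * 3 + 1 = 7
h(4) = 2 * 7 + 1 = 15
h(5) = 2 * 15 + 1 = 31
h(6) = 2 * 31 + 1 = 63
h(7) = 2 * 63 + 1 = 127
h(8) = 2 * 127 + 1 = 255
h(9) = 2 * 255 + 1 = 511
h(10) = 2 * 511 + 1 = 1023
h(11) = 2 * 1023 + 1 = 2047
h(12) = 2 * 2047 + 1 = 4095
h(13) = 2 * 4095 + 1 = 8191
h(14) = 2 * 8191 + 1 = 16383
h(15) = 2 * 16383 + 1 = 32767
h(16) = 2 * 32767 + 1 = 65535
h(17) = 2 * 65535 + 1 = 131071
h(18) = 2 * 131071 + 1 = 262143
h(19) = 2 * 262143 + 1 = 524287
h(20) = 2 * 524287 + 1 = 1048575
h(21) = 2 * 1048575 + 1 = 2097151
h(22) = 2 * 2097151 + 1 = 4194303
h(23) = 2 * 4194303 + 1 = 8388607
h(24) = 2 * 8388607 + 1 = 16777215
h(25) = 2 * 16777215 + 1 = 33554431
h(26) = 2 * 33554431 + 1 = 67108863
h(27) = 2 * 67108863 + 1 = 134217727

134217727


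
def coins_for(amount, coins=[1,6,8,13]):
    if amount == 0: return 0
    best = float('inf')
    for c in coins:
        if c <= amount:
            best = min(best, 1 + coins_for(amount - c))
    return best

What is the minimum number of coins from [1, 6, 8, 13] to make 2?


Building up with DP:
coins_for(0) = 0
coins_for(1) = min(1+coins_for(0)=1+0=1) = 1
coins_for(2) = min(1+coins_for(1)=1+1=2) = 2

2


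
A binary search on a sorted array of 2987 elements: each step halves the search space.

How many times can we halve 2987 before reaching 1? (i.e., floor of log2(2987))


2987 / 2 = 1493
1493 / 2 = 746
746 / 2 = 373
373 / 2 = 186
186 / 2 = 93
93 / 2 = 46
46 / 2 = 23
23 / 2 = 11
11 / 2 = 5
5 / 2 = 2
2 / 2 = 1
Reached 1 after 11 halvings

11


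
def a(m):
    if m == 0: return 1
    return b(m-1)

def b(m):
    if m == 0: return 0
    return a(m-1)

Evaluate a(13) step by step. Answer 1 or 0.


a(13) = b(12)
b(12) = a(11)
a(11) = b(10)
b(10) = a(9)
a(9) = b(8)
b(8) = a(7)
a(7) = b(6)
b(6) = a(5)
a(5) = b(4)
b(4) = a(3)
a(3) = b(2)
b(2) = a(1)
a(1) = b(0)
b(0) = 0  (base case)
Result: 0

0


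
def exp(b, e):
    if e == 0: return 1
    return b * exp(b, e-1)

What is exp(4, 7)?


exp(4, 7)
= 4 * exp(4, 6)
= 4 * 4 * exp(4, 5)
= 4 * 4 * 4 * exp(4, 4)
= 4 * 4 * 4 * 4 * exp(4, 3)
= 4 * 4 * 4 * 4 * 4 * exp(4, 2)
= 4 * 4 * 4 * 4 * 4 * 4 * exp(4, 1)
= 4 * 4 * 4 * 4 * 4 * 4 * 4 * exp(4, 0)
= 4 * 4 * 4 * 4 * 4 * 4 * 4 * 1
= 16384

16384


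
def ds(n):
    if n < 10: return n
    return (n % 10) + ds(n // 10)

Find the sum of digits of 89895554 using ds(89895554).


ds(89895554) = 4 + ds(8989555)
ds(8989555) = 5 + ds(898955)
ds(898955) = 5 + ds(89895)
ds(89895) = 5 + ds(8989)
ds(8989) = 9 + ds(898)
ds(898) = 8 + ds(89)
ds(89) = 9 + ds(8)
ds(8) = 8  (base case)
Total: 4 + 5 + 5 + 5 + 9 + 8 + 9 + 8 = 53

53


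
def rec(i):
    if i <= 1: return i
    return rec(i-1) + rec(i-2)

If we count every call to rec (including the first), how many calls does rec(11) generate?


Let C(n) = total calls for rec(n)
C(0) = 1, C(1) = 1
C(2) = 1 + C(1) + C(0) = 1 + 1 + 1 = 3
C(3) = 1 + C(2) + C(1) = 1 + 3 + 1 = 5
C(4) = 1 + C(3) + C(2) = 1 + 5 + 3 = 9
C(5) = 1 + C(4) + C(3) = 1 + 9 + 5 = 15
C(6) = 1 + C(5) + C(4) = 1 + 15 + 9 = 25
C(7) = 1 + C(6) + C(5) = 1 + 25 + 15 = 41
C(8) = 1 + C(7) + C(6) = 1 + 41 + 25 = 67
C(9) = 1 + C(8) + C(7) = 1 + 67 + 41 = 109
C(10) = 1 + C(9) + C(8) = 1 + 109 + 67 = 177
C(11) = 1 + C(10) + C(9) = 1 + 177 + 109 = 287

287


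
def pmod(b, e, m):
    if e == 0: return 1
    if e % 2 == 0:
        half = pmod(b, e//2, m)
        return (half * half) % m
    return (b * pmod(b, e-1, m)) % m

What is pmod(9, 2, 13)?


pmod(9, 2, 13): e is even, compute pmod(9, 1, 13)
  pmod(9, 1, 13): e is odd, compute pmod(9, 0, 13)
    pmod(9, 0, 13) = 1
  (9 * 1) % 13 = 9
half=9, (9*9) % 13 = 3

3


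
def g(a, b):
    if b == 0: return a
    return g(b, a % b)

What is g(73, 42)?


g(73, 42) = g(42, 31)
g(42, 31) = g(31, 11)
g(31, 11) = g(11, 9)
g(11, 9) = g(9, 2)
g(9, 2) = g(2, 1)
g(2, 1) = g(1, 0)
g(1, 0) = 1  (base case)

1


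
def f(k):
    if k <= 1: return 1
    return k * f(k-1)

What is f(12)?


f(12)
= 12 * f(11)
= 12 * 11 * f(10)
= 12 * 11 * 10 * f(9)
= 12 * 11 * 10 * 9 * f(8)
= 12 * 11 * 10 * 9 * 8 * f(7)
= 12 * 11 * 10 * 9 * 8 * 7 * f(6)
= 12 * 11 * 10 * 9 * 8 * 7 * 6 * f(5)
= 12 * 11 * 10 * 9 * 8 * 7 * 6 * 5 * f(4)
= 12 * 11 * 10 * 9 * 8 * 7 * 6 * 5 * 4 * f(3)
= 12 * 11 * 10 * 9 * 8 * 7 * 6 * 5 * 4 * 3 * f(2)
= 12 * 11 * 10 * 9 * 8 * 7 * 6 * 5 * 4 * 3 * 2 * f(1)
= 12 * 11 * 10 * 9 * 8 * 7 * 6 * 5 * 4 * 3 * 2 * 1
= 479001600

479001600


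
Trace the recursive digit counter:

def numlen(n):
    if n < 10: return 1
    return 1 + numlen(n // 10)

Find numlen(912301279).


numlen(912301279) = 1 + numlen(91230127)
numlen(91230127) = 1 + numlen(9123012)
numlen(9123012) = 1 + numlen(912301)
numlen(912301) = 1 + numlen(91230)
numlen(91230) = 1 + numlen(9123)
numlen(9123) = 1 + numlen(912)
numlen(912) = 1 + numlen(91)
numlen(91) = 1 + numlen(9)
numlen(9) = 1  (base case: 9 < 10)
Unwinding: 1 + 1 + 1 + 1 + 1 + 1 + 1 + 1 + 1 = 9

9


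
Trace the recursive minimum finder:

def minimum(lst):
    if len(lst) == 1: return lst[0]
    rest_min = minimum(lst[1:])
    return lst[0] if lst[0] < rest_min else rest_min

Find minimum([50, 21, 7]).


minimum([50, 21, 7]): compare 50 with minimum([21, 7])
minimum([21, 7]): compare 21 with minimum([7])
minimum([7]) = 7  (base case)
Compare 21 with 7 -> 7
Compare 50 with 7 -> 7

7


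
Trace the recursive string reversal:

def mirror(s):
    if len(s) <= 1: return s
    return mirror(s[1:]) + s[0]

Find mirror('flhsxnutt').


mirror('flhsxnutt') = mirror('lhsxnutt') + 'f'
mirror('lhsxnutt') = mirror('hsxnutt') + 'l'
mirror('hsxnutt') = mirror('sxnutt') + 'h'
mirror('sxnutt') = mirror('xnutt') + 's'
mirror('xnutt') = mirror('nutt') + 'x'
mirror('nutt') = mirror('utt') + 'n'
mirror('utt') = mirror('tt') + 'u'
mirror('tt') = mirror('t') + 't'
mirror('t') = 't'  (base case)
Concatenating: 't' + 't' + 'u' + 'n' + 'x' + 's' + 'h' + 'l' + 'f' = 'ttunxshlf'

ttunxshlf


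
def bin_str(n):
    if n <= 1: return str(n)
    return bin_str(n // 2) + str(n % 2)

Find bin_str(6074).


bin_str(6074) = bin_str(3037) + '0'
bin_str(3037) = bin_str(1518) + '1'
bin_str(1518) = bin_str(759) + '0'
bin_str(759) = bin_str(379) + '1'
bin_str(379) = bin_str(189) + '1'
bin_str(189) = bin_str(94) + '1'
bin_str(94) = bin_str(47) + '0'
bin_str(47) = bin_str(23) + '1'
bin_str(23) = bin_str(11) + '1'
bin_str(11) = bin_str(5) + '1'
bin_str(5) = bin_str(2) + '1'
bin_str(2) = bin_str(1) + '0'
bin_str(1) = '1'  (base case)
Concatenating: '1' + '0' + '1' + '1' + '1' + '1' + '0' + '1' + '1' + '1' + '0' + '1' + '0' = '1011110111010'

1011110111010


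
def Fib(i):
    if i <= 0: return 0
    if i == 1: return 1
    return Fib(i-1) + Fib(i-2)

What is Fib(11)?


Computing Fib(11) bottom-up:
Fib(0) = 0
Fib(1) = 1
Fib(2) = Fib(1) + Fib(0) = 1 + 0 = 1
Fib(3) = Fib(2) + Fib(1) = 1 + 1 = 2
Fib(4) = Fib(3) + Fib(2) = 2 + 1 = 3
Fib(5) = Fib(4) + Fib(3) = 3 + 2 = 5
Fib(6) = Fib(5) + Fib(4) = 5 + 3 = 8
Fib(7) = Fib(6) + Fib(5) = 8 + 5 = 13
Fib(8) = Fib(7) + Fib(6) = 13 + 8 = 21
Fib(9) = Fib(8) + Fib(7) = 21 + 13 = 34
Fib(10) = Fib(9) + Fib(8) = 34 + 21 = 55
Fib(11) = Fib(10) + Fib(9) = 55 + 34 = 89

89


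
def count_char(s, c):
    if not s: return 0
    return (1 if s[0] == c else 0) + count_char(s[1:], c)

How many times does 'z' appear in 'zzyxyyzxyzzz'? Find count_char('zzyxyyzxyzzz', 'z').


s[0]='z' == 'z' -> 1
s[0]='z' == 'z' -> 1
s[0]='y' != 'z' -> 0
s[0]='x' != 'z' -> 0
s[0]='y' != 'z' -> 0
s[0]='y' != 'z' -> 0
s[0]='z' == 'z' -> 1
s[0]='x' != 'z' -> 0
s[0]='y' != 'z' -> 0
s[0]='z' == 'z' -> 1
s[0]='z' == 'z' -> 1
s[0]='z' == 'z' -> 1
Sum: 1 + 1 + 0 + 0 + 0 + 0 + 1 + 0 + 0 + 1 + 1 + 1 = 6

6


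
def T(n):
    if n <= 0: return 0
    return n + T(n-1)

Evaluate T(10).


T(10)
= 10 + 9 + 8 + 7 + 6 + 5 + 4 + 3 + 2 + 1 + T(0)
= 10 + 9 + 8 + 7 + 6 + 5 + 4 + 3 + 2 + 1 + 0
= 55

55


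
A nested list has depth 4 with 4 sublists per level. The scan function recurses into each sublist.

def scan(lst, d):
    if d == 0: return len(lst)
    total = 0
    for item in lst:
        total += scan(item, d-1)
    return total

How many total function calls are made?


At depth 0 (root): 1 call
At depth 1: each of 1 parents calls scan on 4 children = 4 calls
At depth 2: each of 4 parents calls scan on 4 children = 16 calls
At depth 3: each of 16 parents calls scan on 4 children = 64 calls
At depth 4: each of 64 parents calls scan on 4 children = 256 calls
Total: 1 + 4 + 16 + 64 + 256 = 341

341


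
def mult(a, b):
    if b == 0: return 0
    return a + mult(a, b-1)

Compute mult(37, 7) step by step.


mult(37, 7) = 37 + mult(37, 6)
mult(37, 6) = 37 + mult(37, 5)
mult(37, 5) = 37 + mult(37, 4)
mult(37, 4) = 37 + mult(37, 3)
mult(37, 3) = 37 + mult(37, 2)
mult(37, 2) = 37 + mult(37, 1)
mult(37, 1) = 37 + mult(37, 0)
mult(37, 0) = 0  (base case)
Total: 37 + 37 + 37 + 37 + 37 + 37 + 37 + 0 = 259

259


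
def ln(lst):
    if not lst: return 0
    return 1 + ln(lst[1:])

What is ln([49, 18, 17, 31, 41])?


ln([49, 18, 17, 31, 41]) = 1 + ln([18, 17, 31, 41])
ln([18, 17, 31, 41]) = 1 + ln([17, 31, 41])
ln([17, 31, 41]) = 1 + ln([31, 41])
ln([31, 41]) = 1 + ln([41])
ln([41]) = 1 + ln([])
ln([]) = 0  (base case)
Unwinding: 1 + 1 + 1 + 1 + 1 + 0 = 5

5


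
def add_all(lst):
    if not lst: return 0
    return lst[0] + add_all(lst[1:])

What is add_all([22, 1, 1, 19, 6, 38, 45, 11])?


add_all([22, 1, 1, 19, 6, 38, 45, 11]) = 22 + add_all([1, 1, 19, 6, 38, 45, 11])
add_all([1, 1, 19, 6, 38, 45, 11]) = 1 + add_all([1, 19, 6, 38, 45, 11])
add_all([1, 19, 6, 38, 45, 11]) = 1 + add_all([19, 6, 38, 45, 11])
add_all([19, 6, 38, 45, 11]) = 19 + add_all([6, 38, 45, 11])
add_all([6, 38, 45, 11]) = 6 + add_all([38, 45, 11])
add_all([38, 45, 11]) = 38 + add_all([45, 11])
add_all([45, 11]) = 45 + add_all([11])
add_all([11]) = 11 + add_all([])
add_all([]) = 0  (base case)
Total: 22 + 1 + 1 + 19 + 6 + 38 + 45 + 11 + 0 = 143

143


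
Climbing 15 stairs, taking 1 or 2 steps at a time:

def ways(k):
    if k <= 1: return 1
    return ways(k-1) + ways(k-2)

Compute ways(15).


Building up from base cases:
ways(0) = 1
ways(1) = 1
ways(2) = ways(1) + ways(0) = 1 + 1 = 2
ways(3) = ways(2) + ways(1) = 2 + 1 = 3
ways(4) = ways(3) + ways(2) = 3 + 2 = 5
ways(5) = ways(4) + ways(3) = 5 + 3 = 8
ways(6) = ways(5) + ways(4) = 8 + 5 = 13
ways(7) = ways(6) + ways(5) = 13 + 8 = 21
ways(8) = ways(7) + ways(6) = 21 + 13 = 34
ways(9) = ways(8) + ways(7) = 34 + 21 = 55
ways(10) = ways(9) + ways(8) = 55 + 34 = 89
ways(11) = ways(10) + ways(9) = 89 + 55 = 144
ways(12) = ways(11) + ways(10) = 144 + 89 = 233
ways(13) = ways(12) + ways(11) = 233 + 144 = 377
ways(14) = ways(13) + ways(12) = 377 + 233 = 610
ways(15) = ways(14) + ways(13) = 610 + 377 = 987

987


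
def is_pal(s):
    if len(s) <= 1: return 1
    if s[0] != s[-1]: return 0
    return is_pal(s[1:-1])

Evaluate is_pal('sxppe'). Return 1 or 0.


is_pal('sxppe'): s[0]='s' != s[-1]='e' -> return 0
Result: 0 (not a palindrome)

0


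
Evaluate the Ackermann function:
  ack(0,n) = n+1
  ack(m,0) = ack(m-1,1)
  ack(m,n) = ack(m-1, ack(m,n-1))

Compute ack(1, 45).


ack(1, 45) = ack(0, ack(1, 44))
  ack(1, 44) = ack(0, ack(1, 43))
    ack(1, 43) = ack(0, ack(1, 42))
      ack(1, 42) = ack(0, ack(1, 41))
        ack(1, 41) = ack(0, ack(1, 40))
          ack(1, 40) = ack(0, ack(1, 39))
          ack(1, 39) = ack(0, ack(1, 38))
          ack(1, 38) = ack(0, ack(1, 37))
          ack(1, 37) = ack(0, ack(1, 36))
          ack(1, 36) = ack(0, ack(1, 35))
          ack(1, 35) = ack(0, ack(1, 34))
          ack(1, 34) = ack(0, ack(1, 33))
          ack(1, 33) = ack(0, ack(1, 32))
          ack(1, 32) = ack(0, ack(1, 31))
          ack(1, 31) = ack(0, ack(1, 30))
          ack(1, 30) = ack(0, ack(1, 29))
          ack(1, 29) = ack(0, ack(1, 28))
          ack(1, 28) = ack(0, ack(1, 27))
          ack(1, 27) = ack(0, ack(1, 26))
          ack(1, 26) = ack(0, ack(1, 25))
          ack(1, 25) = ack(0, ack(1, 24))
          ack(1, 24) = ack(0, ack(1, 23))
          ack(1, 23) = ack(0, ack(1, 22))
          ack(1, 22) = ack(0, ack(1, 21))
          ack(1, 21) = ack(0, ack(1, 20))
... (trace truncated)
Result: ack(1, 45) = 47

47


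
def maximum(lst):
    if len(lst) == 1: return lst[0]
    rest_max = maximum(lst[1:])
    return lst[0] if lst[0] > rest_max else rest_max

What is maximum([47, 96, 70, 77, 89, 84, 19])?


maximum([47, 96, 70, 77, 89, 84, 19]): compare 47 with maximum([96, 70, 77, 89, 84, 19])
maximum([96, 70, 77, 89, 84, 19]): compare 96 with maximum([70, 77, 89, 84, 19])
maximum([70, 77, 89, 84, 19]): compare 70 with maximum([77, 89, 84, 19])
maximum([77, 89, 84, 19]): compare 77 with maximum([89, 84, 19])
maximum([89, 84, 19]): compare 89 with maximum([84, 19])
maximum([84, 19]): compare 84 with maximum([19])
maximum([19]) = 19  (base case)
Compare 84 with 19 -> 84
Compare 89 with 84 -> 89
Compare 77 with 89 -> 89
Compare 70 with 89 -> 89
Compare 96 with 89 -> 96
Compare 47 with 96 -> 96

96


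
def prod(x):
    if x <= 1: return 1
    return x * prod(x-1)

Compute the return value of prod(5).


prod(5)
= 5 * prod(4)
= 5 * 4 * prod(3)
= 5 * 4 * 3 * prod(2)
= 5 * 4 * 3 * 2 * prod(1)
= 5 * 4 * 3 * 2 * 1
= 120

120


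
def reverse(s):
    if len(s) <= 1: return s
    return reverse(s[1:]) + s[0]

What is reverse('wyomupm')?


reverse('wyomupm') = reverse('yomupm') + 'w'
reverse('yomupm') = reverse('omupm') + 'y'
reverse('omupm') = reverse('mupm') + 'o'
reverse('mupm') = reverse('upm') + 'm'
reverse('upm') = reverse('pm') + 'u'
reverse('pm') = reverse('m') + 'p'
reverse('m') = 'm'  (base case)
Concatenating: 'm' + 'p' + 'u' + 'm' + 'o' + 'y' + 'w' = 'mpumoyw'

mpumoyw


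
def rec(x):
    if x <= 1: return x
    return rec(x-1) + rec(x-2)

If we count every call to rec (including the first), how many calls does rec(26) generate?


Let C(n) = total calls for rec(n)
C(0) = 1, C(1) = 1
C(2) = 1 + C(1) + C(0) = 1 + 1 + 1 = 3
C(3) = 1 + C(2) + C(1) = 1 + 3 + 1 = 5
C(4) = 1 + C(3) + C(2) = 1 + 5 + 3 = 9
C(5) = 1 + C(4) + C(3) = 1 + 9 + 5 = 15
C(6) = 1 + C(5) + C(4) = 1 + 15 + 9 = 25
C(7) = 1 + C(6) + C(5) = 1 + 25 + 15 = 41
C(8) = 1 + C(7) + C(6) = 1 + 41 + 25 = 67
C(9) = 1 + C(8) + C(7) = 1 + 67 + 41 = 109
C(10) = 1 + C(9) + C(8) = 1 + 109 + 67 = 177
C(11) = 1 + C(10) + C(9) = 1 + 177 + 109 = 287
C(12) = 1 + C(11) + C(10) = 1 + 287 + 177 = 465
C(13) = 1 + C(12) + C(11) = 1 + 465 + 287 = 753
C(14) = 1 + C(13) + C(12) = 1 + 753 + 465 = 1219
C(15) = 1 + C(14) + C(13) = 1 + 1219 + 753 = 1973
C(16) = 1 + C(15) + C(14) = 1 + 1973 + 1219 = 3193
C(17) = 1 + C(16) + C(15) = 1 + 3193 + 1973 = 5167
C(18) = 1 + C(17) + C(16) = 1 + 5167 + 3193 = 8361
C(19) = 1 + C(18) + C(17) = 1 + 8361 + 5167 = 13529
C(20) = 1 + C(19) + C(18) = 1 + 13529 + 8361 = 21891
C(21) = 1 + C(20) + C(19) = 1 + 21891 + 13529 = 35421
C(22) = 1 + C(21) + C(20) = 1 + 35421 + 21891 = 57313
C(23) = 1 + C(22) + C(21) = 1 + 57313 + 35421 = 92735
C(24) = 1 + C(23) + C(22) = 1 + 92735 + 57313 = 150049
C(25) = 1 + C(24) + C(23) = 1 + 150049 + 92735 = 242785
C(26) = 1 + C(25) + C(24) = 1 + 242785 + 150049 = 392835

392835


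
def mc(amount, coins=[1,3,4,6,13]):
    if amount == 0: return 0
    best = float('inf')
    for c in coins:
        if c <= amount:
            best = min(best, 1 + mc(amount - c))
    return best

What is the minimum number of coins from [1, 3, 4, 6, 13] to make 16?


Building up with DP:
mc(0) = 0
mc(1) = min(1+mc(0)=1+0=1) = 1
mc(2) = min(1+mc(1)=1+1=2) = 2
mc(3) = min(1+mc(2)=1+2=3, 1+mc(0)=1+0=1) = 1
mc(4) = min(1+mc(3)=1+1=2, 1+mc(1)=1+1=2, 1+mc(0)=1+0=1) = 1
mc(5) = min(1+mc(4)=1+1=2, 1+mc(2)=1+2=3, 1+mc(1)=1+1=2) = 2
mc(6) = min(1+mc(5)=1+2=3, 1+mc(3)=1+1=2, 1+mc(2)=1+2=3, 1+mc(0)=1+0=1) = 1
mc(7) = min(1+mc(6)=1+1=2, 1+mc(4)=1+1=2, 1+mc(3)=1+1=2, 1+mc(1)=1+1=2) = 2
mc(8) = min(1+mc(7)=1+2=3, 1+mc(5)=1+2=3, 1+mc(4)=1+1=2, 1+mc(2)=1+2=3) = 2
mc(9) = min(1+mc(8)=1+2=3, 1+mc(6)=1+1=2, 1+mc(5)=1+2=3, 1+mc(3)=1+1=2) = 2
mc(10) = min(1+mc(9)=1+2=3, 1+mc(7)=1+2=3, 1+mc(6)=1+1=2, 1+mc(4)=1+1=2) = 2
mc(11) = min(1+mc(10)=1+2=3, 1+mc(8)=1+2=3, 1+mc(7)=1+2=3, 1+mc(5)=1+2=3) = 3
mc(12) = min(1+mc(11)=1+3=4, 1+mc(9)=1+2=3, 1+mc(8)=1+2=3, 1+mc(6)=1+1=2) = 2
mc(13) = min(1+mc(12)=1+2=3, 1+mc(10)=1+2=3, 1+mc(9)=1+2=3, 1+mc(7)=1+2=3, 1+mc(0)=1+0=1) = 1
mc(14) = min(1+mc(13)=1+1=2, 1+mc(11)=1+3=4, 1+mc(10)=1+2=3, 1+mc(8)=1+2=3, 1+mc(1)=1+1=2) = 2
mc(15) = min(1+mc(14)=1+2=3, 1+mc(12)=1+2=3, 1+mc(11)=1+3=4, 1+mc(9)=1+2=3, 1+mc(2)=1+2=3) = 3
mc(16) = min(1+mc(15)=1+3=4, 1+mc(13)=1+1=2, 1+mc(12)=1+2=3, 1+mc(10)=1+2=3, 1+mc(3)=1+1=2) = 2

2


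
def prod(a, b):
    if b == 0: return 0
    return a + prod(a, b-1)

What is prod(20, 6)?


prod(20, 6) = 20 + prod(20, 5)
prod(20, 5) = 20 + prod(20, 4)
prod(20, 4) = 20 + prod(20, 3)
prod(20, 3) = 20 + prod(20, 2)
prod(20, 2) = 20 + prod(20, 1)
prod(20, 1) = 20 + prod(20, 0)
prod(20, 0) = 0  (base case)
Total: 20 + 20 + 20 + 20 + 20 + 20 + 0 = 120

120


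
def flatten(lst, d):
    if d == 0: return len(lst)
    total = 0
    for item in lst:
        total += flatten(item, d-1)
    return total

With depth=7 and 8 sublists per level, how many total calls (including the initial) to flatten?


At depth 0 (root): 1 call
At depth 1: each of 1 parents calls flatten on 8 children = 8 calls
At depth 2: each of 8 parents calls flatten on 8 children = 64 calls
At depth 3: each of 64 parents calls flatten on 8 children = 512 calls
At depth 4: each of 512 parents calls flatten on 8 children = 4096 calls
At depth 5: each of 4096 parents calls flatten on 8 children = 32768 calls
At depth 6: each of 32768 parents calls flatten on 8 children = 262144 calls
At depth 7: each of 262144 parents calls flatten on 8 children = 2097152 calls
Total: 1 + 8 + 64 + 512 + 4096 + 32768 + 262144 + 2097152 = 2396745

2396745


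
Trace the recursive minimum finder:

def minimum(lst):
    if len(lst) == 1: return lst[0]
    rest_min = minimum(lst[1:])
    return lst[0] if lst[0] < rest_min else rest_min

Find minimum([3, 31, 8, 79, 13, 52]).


minimum([3, 31, 8, 79, 13, 52]): compare 3 with minimum([31, 8, 79, 13, 52])
minimum([31, 8, 79, 13, 52]): compare 31 with minimum([8, 79, 13, 52])
minimum([8, 79, 13, 52]): compare 8 with minimum([79, 13, 52])
minimum([79, 13, 52]): compare 79 with minimum([13, 52])
minimum([13, 52]): compare 13 with minimum([52])
minimum([52]) = 52  (base case)
Compare 13 with 52 -> 13
Compare 79 with 13 -> 13
Compare 8 with 13 -> 8
Compare 31 with 8 -> 8
Compare 3 with 8 -> 3

3
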